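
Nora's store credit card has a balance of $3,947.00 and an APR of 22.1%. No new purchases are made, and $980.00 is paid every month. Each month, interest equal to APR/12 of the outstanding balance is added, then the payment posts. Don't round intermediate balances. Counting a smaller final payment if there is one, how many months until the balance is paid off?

5 months

Monthly rate r = 22.1%/12 = 1.84167% = 0.0184167.
Recurrence: B ← B·(1+r) − $980.00.
Month 1: interest $72.69; balance after payment $3,039.69.
Month 2: interest $55.98; balance after payment $2,115.67.
Month 3: interest $38.96; balance after payment $1,174.64.
Month 4: interest $21.63; balance after payment $216.27.
Month 5: interest $3.98; balance after payment $0.00.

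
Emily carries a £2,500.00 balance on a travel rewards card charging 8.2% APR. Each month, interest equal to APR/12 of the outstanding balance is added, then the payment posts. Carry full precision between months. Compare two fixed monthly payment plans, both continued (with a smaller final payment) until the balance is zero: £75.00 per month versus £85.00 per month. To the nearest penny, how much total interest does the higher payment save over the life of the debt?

£46.22

Monthly rate r = 8.2%/12 = 0.683333% = 0.00683333.
At £75.00/mo: n = ⌈−ln(1 − rB₀/P)/ln(1+r)⌉ = 38 payments (last £71.70); total interest = total paid − £2,500.00 = £346.70.
At £85.00/mo: 33 payments (last £80.48); total interest £300.48.
Interest saved = £346.70 − £300.48 = £46.22.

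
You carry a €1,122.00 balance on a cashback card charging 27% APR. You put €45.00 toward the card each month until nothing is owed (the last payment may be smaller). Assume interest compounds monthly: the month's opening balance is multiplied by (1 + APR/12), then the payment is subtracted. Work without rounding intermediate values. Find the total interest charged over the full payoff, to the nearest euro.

Monthly rate r = 27%/12 = 2.25% = 0.0225.
Payoff takes n = ⌈−ln(1 − rB₀/P)/ln(1+r)⌉ = ⌈36.999⌉ = 37 payments; the last is €44.97.
Total paid = 36·€45.00 + €44.97 = €1,664.97.
Total interest = total paid − principal = €1,664.97 − €1,122.00 = €542.97.

€543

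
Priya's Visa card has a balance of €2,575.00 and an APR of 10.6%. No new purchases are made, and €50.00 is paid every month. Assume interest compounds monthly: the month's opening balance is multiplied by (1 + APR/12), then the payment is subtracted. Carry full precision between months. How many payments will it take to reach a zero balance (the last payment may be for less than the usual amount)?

69 months

Monthly rate r = 10.6%/12 = 0.883333% = 0.00883333.
Recurrence: B ← B·(1+r) − €50.00.
Month 1: interest €22.75; balance after payment €2,547.75.
Month 2: interest €22.51; balance after payment €2,520.25.
Closed form: n = −ln(1 − rB₀/P)/ln(1+r) = −ln(0.54508)/ln(1.00883) ≈ 68.999, so the balance reaches zero during payment 69.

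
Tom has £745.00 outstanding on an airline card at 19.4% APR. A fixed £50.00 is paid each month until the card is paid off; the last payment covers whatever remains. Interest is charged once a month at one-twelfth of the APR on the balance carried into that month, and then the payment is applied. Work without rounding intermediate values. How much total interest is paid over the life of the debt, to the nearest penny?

Monthly rate r = 19.4%/12 = 1.61667% = 0.0161667.
Payoff takes n = ⌈−ln(1 − rB₀/P)/ln(1+r)⌉ = ⌈17.185⌉ = 18 payments; the last is £9.30.
Total paid = 17·£50.00 + £9.30 = £859.30.
Total interest = total paid − principal = £859.30 − £745.00 = £114.30.

£114.30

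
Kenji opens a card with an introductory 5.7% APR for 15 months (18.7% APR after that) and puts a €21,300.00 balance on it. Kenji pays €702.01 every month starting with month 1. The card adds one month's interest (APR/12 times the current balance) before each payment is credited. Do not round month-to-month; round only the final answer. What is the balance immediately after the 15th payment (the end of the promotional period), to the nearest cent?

Promo months 1–15 at r₀ = 5.7%/12 = 0.00475; months 16+ at r₁ = 18.7%/12 = 0.0155833.
After month 15: iterate B ← B·(1+r₀) − €702.01 for 15 months → €11,981.55.

€11,981.55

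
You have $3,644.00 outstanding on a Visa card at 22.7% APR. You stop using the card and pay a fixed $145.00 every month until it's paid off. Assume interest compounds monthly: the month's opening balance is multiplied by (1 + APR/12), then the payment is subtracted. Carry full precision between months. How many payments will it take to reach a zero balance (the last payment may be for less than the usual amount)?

Monthly rate r = 22.7%/12 = 1.89167% = 0.0189167.
Recurrence: B ← B·(1+r) − $145.00.
Month 1: interest $68.93; balance after payment $3,567.93.
Month 2: interest $67.49; balance after payment $3,490.43.
Closed form: n = −ln(1 − rB₀/P)/ln(1+r) = −ln(0.5246)/ln(1.01892) ≈ 34.424, so the balance reaches zero during payment 35.

35 payments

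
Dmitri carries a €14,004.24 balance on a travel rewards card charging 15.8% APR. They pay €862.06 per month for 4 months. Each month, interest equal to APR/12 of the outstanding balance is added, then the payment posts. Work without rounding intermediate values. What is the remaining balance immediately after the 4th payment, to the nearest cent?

€11,239.55

Monthly rate r = 15.8%/12 = 1.31667% = 0.0131667.
Each month: B ← B·(1+r) − €862.06.
Month 1: interest €184.39; balance after payment €13,326.57.
Month 2: interest €175.47; balance after payment €12,639.98.
Month 3: interest €166.43; balance after payment €11,944.34.
Month 4: interest €157.27; balance after payment €11,239.55.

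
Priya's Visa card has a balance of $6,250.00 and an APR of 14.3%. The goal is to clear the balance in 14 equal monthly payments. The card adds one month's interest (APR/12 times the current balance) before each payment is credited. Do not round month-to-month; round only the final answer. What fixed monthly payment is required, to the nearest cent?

$487.35

Monthly rate r = 14.3%/12 = 1.19167% = 0.0119167.
Level-payment amortization: P = B₀·r / (1 − (1+r)^(−n)) = 6250.00·0.0119167 / (1 − 1.01192^(−14)).
Denominator 1 − (1+r)^(−14) = 0.152824253.
P = 74.4792 / 0.152824253 ≈ 487.35.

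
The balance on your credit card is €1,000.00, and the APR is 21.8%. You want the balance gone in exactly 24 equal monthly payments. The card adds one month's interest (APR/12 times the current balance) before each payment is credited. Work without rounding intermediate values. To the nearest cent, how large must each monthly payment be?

Monthly rate r = 21.8%/12 = 1.81667% = 0.0181667.
Level-payment amortization: P = B₀·r / (1 − (1+r)^(−n)) = 1000.00·0.0181667 / (1 − 1.01817^(−24)).
Denominator 1 − (1+r)^(−24) = 0.350847093.
P = 18.1667 / 0.350847093 ≈ 51.78.

€51.78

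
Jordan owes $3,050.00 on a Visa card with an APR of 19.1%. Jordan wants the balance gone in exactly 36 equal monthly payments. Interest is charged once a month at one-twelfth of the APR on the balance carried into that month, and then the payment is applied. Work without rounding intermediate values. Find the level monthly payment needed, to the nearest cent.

Monthly rate r = 19.1%/12 = 1.59167% = 0.0159167.
Level-payment amortization: P = B₀·r / (1 − (1+r)^(−n)) = 3050.00·0.0159167 / (1 − 1.01592^(−36)).
Denominator 1 − (1+r)^(−36) = 0.433618666.
P = 48.5458 / 0.433618666 ≈ 111.96.

$111.96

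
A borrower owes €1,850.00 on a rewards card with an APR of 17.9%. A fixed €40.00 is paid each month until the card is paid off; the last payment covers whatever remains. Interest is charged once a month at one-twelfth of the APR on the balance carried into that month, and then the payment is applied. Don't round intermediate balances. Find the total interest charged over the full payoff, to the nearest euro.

€1,313

Monthly rate r = 17.9%/12 = 1.49167% = 0.0149167.
Payoff takes n = ⌈−ln(1 − rB₀/P)/ln(1+r)⌉ = ⌈79.077⌉ = 80 payments; the last is €3.08.
Total paid = 79·€40.00 + €3.08 = €3,163.08.
Total interest = total paid − principal = €3,163.08 − €1,850.00 = €1,313.08.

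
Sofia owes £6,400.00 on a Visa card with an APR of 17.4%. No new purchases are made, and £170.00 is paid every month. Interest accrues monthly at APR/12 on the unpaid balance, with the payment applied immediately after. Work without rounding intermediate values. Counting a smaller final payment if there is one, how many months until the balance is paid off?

55 months

Monthly rate r = 17.4%/12 = 1.45% = 0.0145.
Recurrence: B ← B·(1+r) − £170.00.
Month 1: interest £92.80; balance after payment £6,322.80.
Month 2: interest £91.68; balance after payment £6,244.48.
Closed form: n = −ln(1 − rB₀/P)/ln(1+r) = −ln(0.45412)/ln(1.0145) ≈ 54.835, so the balance reaches zero during payment 55.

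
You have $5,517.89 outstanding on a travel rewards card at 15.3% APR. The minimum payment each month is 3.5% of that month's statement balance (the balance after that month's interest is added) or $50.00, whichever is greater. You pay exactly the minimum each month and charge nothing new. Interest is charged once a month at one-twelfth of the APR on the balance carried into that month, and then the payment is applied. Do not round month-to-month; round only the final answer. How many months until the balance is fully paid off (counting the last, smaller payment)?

Monthly rate r = 15.3%/12 = 1.275% = 0.01275.
While 3.5% of the post-interest balance exceeds $50.00, each month B ← (B·(1+r))·(1 − 0.035), i.e. B shrinks by the factor (1+r)·0.965 = 0.9773.
This holds for months 1–60. Entering month 61 the balance is $1,391.70; 3.5% of the post-interest balance is now below $50.00, so the flat $50.00 minimum applies from here.
From month 61 a fixed $50.00 at rate r clears $1,391.70 in 35 more payments. Total: 60 + 35 = 95 months.

95 months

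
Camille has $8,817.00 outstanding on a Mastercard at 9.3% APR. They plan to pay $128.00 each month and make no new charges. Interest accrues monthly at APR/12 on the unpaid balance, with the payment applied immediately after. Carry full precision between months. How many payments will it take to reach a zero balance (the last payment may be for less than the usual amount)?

99 payments

Monthly rate r = 9.3%/12 = 0.775% = 0.00775.
Recurrence: B ← B·(1+r) − $128.00.
Month 1: interest $68.33; balance after payment $8,757.33.
Month 2: interest $67.87; balance after payment $8,697.20.
Closed form: n = −ln(1 − rB₀/P)/ln(1+r) = −ln(0.46616)/ln(1.00775) ≈ 98.862, so the balance reaches zero during payment 99.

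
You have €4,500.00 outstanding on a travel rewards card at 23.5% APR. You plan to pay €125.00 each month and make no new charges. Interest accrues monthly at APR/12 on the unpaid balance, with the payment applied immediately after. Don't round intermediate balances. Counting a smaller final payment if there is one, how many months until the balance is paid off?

Monthly rate r = 23.5%/12 = 1.95833% = 0.0195833.
Recurrence: B ← B·(1+r) − €125.00.
Month 1: interest €88.12; balance after payment €4,463.12.
Month 2: interest €87.40; balance after payment €4,425.53.
Closed form: n = −ln(1 − rB₀/P)/ln(1+r) = −ln(0.295)/ln(1.01958) ≈ 62.946, so the balance reaches zero during payment 63.

63 payments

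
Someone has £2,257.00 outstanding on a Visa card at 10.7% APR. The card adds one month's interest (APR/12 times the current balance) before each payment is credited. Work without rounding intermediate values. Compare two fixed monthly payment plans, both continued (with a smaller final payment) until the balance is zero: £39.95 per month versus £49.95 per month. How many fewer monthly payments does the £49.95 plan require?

Monthly rate r = 10.7%/12 = 0.891667% = 0.00891667.
At £39.95/mo: n = ⌈−ln(1 − rB₀/P)/ln(1+r)⌉ = 79 payments (last £37.20); total interest = total paid − £2,257.00 = £896.30.
At £49.95/mo: 59 payments (last £4.51); total interest £644.61.
Payments saved = 79 − 59 = 20.

20 fewer payments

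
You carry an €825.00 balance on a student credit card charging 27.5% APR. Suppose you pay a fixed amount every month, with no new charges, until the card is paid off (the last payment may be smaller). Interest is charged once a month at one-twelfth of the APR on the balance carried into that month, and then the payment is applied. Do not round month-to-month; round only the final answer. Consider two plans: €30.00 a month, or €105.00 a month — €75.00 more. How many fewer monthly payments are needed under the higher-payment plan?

35 fewer payments

Monthly rate r = 27.5%/12 = 2.29167% = 0.0229167.
At €30.00/mo: n = ⌈−ln(1 − rB₀/P)/ln(1+r)⌉ = 44 payments (last €27.20); total interest = total paid − €825.00 = €492.20.
At €105.00/mo: 9 payments (last €80.20); total interest €95.20.
Payments saved = 44 − 9 = 35.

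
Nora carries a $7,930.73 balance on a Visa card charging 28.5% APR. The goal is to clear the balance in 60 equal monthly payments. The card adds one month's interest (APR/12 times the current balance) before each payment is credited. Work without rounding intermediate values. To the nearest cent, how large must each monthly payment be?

$249.33

Monthly rate r = 28.5%/12 = 2.375% = 0.02375.
Level-payment amortization: P = B₀·r / (1 − (1+r)^(−n)) = 7930.73·0.02375 / (1 − 1.02375^(−60)).
Denominator 1 − (1+r)^(−60) = 0.755451438.
P = 188.355 / 0.755451438 ≈ 249.33.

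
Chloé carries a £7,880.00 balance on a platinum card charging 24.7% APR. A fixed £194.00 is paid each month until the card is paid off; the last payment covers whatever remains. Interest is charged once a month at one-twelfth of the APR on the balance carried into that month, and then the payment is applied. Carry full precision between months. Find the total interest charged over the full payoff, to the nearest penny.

Monthly rate r = 24.7%/12 = 2.05833% = 0.0205833.
Payoff takes n = ⌈−ln(1 − rB₀/P)/ln(1+r)⌉ = ⌈88.753⌉ = 89 payments; the last is £146.46.
Total paid = 88·£194.00 + £146.46 = £17,218.46.
Total interest = total paid − principal = £17,218.46 − £7,880.00 = £9,338.46.

£9,338.46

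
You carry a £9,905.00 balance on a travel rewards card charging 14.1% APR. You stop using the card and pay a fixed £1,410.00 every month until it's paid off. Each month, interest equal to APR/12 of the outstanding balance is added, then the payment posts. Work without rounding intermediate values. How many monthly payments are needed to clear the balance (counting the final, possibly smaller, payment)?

8 months

Monthly rate r = 14.1%/12 = 1.175% = 0.01175.
Recurrence: B ← B·(1+r) − £1,410.00.
Month 1: interest £116.38; balance after payment £8,611.38.
Month 2: interest £101.18; balance after payment £7,302.57.
Closed form: n = −ln(1 − rB₀/P)/ln(1+r) = −ln(0.91746)/ln(1.01175) ≈ 7.375, so the balance reaches zero during payment 8.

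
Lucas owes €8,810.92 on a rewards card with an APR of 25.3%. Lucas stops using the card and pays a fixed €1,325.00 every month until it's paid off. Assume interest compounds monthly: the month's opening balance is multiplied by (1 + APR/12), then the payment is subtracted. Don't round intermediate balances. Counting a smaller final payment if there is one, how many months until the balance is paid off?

8 months

Monthly rate r = 25.3%/12 = 2.10833% = 0.0210833.
Recurrence: B ← B·(1+r) − €1,325.00.
Month 1: interest €185.76; balance after payment €7,671.68.
Month 2: interest €161.74; balance after payment €6,508.43.
Closed form: n = −ln(1 − rB₀/P)/ln(1+r) = −ln(0.8598)/ln(1.02108) ≈ 7.240, so the balance reaches zero during payment 8.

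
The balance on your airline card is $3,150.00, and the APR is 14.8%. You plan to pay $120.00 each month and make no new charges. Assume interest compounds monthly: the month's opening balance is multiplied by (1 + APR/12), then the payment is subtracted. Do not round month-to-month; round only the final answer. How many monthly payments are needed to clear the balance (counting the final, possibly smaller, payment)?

Monthly rate r = 14.8%/12 = 1.23333% = 0.0123333.
Recurrence: B ← B·(1+r) − $120.00.
Month 1: interest $38.85; balance after payment $3,068.85.
Month 2: interest $37.85; balance after payment $2,986.70.
Closed form: n = −ln(1 − rB₀/P)/ln(1+r) = −ln(0.67625)/ln(1.01233) ≈ 31.914, so the balance reaches zero during payment 32.

32 months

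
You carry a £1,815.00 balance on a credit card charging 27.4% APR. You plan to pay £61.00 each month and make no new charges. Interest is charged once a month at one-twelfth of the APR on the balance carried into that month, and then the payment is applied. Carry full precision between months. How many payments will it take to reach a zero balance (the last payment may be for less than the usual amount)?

51 payments

Monthly rate r = 27.4%/12 = 2.28333% = 0.0228333.
Recurrence: B ← B·(1+r) − £61.00.
Month 1: interest £41.44; balance after payment £1,795.44.
Month 2: interest £41.00; balance after payment £1,775.44.
Closed form: n = −ln(1 − rB₀/P)/ln(1+r) = −ln(0.32061)/ln(1.02283) ≈ 50.385, so the balance reaches zero during payment 51.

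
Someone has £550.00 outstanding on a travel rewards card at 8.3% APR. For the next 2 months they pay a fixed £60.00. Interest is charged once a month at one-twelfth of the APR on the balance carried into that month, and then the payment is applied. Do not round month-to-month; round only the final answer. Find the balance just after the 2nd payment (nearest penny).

£437.22

Monthly rate r = 8.3%/12 = 0.691667% = 0.00691667.
Each month: B ← B·(1+r) − £60.00.
Month 1: interest £3.80; balance after payment £493.80.
Month 2: interest £3.42; balance after payment £437.22.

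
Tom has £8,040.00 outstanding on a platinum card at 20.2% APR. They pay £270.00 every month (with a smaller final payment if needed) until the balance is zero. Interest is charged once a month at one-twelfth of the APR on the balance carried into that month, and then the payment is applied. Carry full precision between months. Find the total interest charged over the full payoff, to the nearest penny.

£3,212.40

Monthly rate r = 20.2%/12 = 1.68333% = 0.0168333.
Payoff takes n = ⌈−ln(1 − rB₀/P)/ln(1+r)⌉ = ⌈41.674⌉ = 42 payments; the last is £182.40.
Total paid = 41·£270.00 + £182.40 = £11,252.40.
Total interest = total paid − principal = £11,252.40 − £8,040.00 = £3,212.40.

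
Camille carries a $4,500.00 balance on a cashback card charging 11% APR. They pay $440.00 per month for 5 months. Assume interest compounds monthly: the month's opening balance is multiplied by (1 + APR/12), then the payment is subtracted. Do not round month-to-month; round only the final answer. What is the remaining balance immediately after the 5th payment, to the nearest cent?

Monthly rate r = 11%/12 = 0.916667% = 0.00916667.
Each month: B ← B·(1+r) − $440.00.
Month 1: interest $41.25; balance after payment $4,101.25.
Month 2: interest $37.59; balance after payment $3,698.84.
Month 3: interest $33.91; balance after payment $3,292.75.
Month 4: interest $30.18; balance after payment $2,882.93.
Month 5: interest $26.43; balance after payment $2,469.36.

$2,469.36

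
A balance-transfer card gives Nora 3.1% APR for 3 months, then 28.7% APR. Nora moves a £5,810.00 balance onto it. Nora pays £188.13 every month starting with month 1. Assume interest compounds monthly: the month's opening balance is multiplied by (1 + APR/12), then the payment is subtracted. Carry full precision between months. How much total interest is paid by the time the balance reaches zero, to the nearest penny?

£3,638.03

Promo months 1–3 at r₀ = 3.1%/12 = 0.00258333; months 4+ at r₁ = 28.7%/12 = 0.0239167.
After month 3: iterate B ← B·(1+r₀) − £188.13 for 3 months → £5,289.29.
Then at r₁ with £188.13/mo: n₂ = −ln(1 − r₁·B/P)/ln(1+r₁) ≈ 47.22 → 48 more payments.
Total paid = 50·£188.13 + £41.53 = £9,448.03; interest = £9,448.03 − £5,810.00 = £3,638.03.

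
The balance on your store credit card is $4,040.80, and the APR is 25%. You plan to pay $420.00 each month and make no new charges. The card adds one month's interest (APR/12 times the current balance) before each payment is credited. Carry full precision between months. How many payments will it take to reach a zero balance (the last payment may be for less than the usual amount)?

Monthly rate r = 25%/12 = 2.08333% = 0.0208333.
Recurrence: B ← B·(1+r) − $420.00.
Month 1: interest $84.18; balance after payment $3,704.98.
Month 2: interest $77.19; balance after payment $3,362.17.
Closed form: n = −ln(1 − rB₀/P)/ln(1+r) = −ln(0.79956)/ln(1.02083) ≈ 10.849, so the balance reaches zero during payment 11.

11 payments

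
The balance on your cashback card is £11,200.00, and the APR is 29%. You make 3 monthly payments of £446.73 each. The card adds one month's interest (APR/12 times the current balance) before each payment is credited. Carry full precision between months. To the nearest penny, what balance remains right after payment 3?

£10,658.94

Monthly rate r = 29%/12 = 2.41667% = 0.0241667.
Each month: B ← B·(1+r) − £446.73.
Month 1: interest £270.67; balance after payment £11,023.94.
Month 2: interest £266.41; balance after payment £10,843.62.
Month 3: interest £262.05; balance after payment £10,658.94.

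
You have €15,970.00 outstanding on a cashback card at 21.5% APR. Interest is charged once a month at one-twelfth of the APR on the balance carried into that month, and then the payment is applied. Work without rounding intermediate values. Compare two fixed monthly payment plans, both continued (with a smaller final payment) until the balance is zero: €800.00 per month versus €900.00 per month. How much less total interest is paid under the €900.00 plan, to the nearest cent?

€548.26

Monthly rate r = 21.5%/12 = 1.79167% = 0.0179167.
At €800.00/mo: n = ⌈−ln(1 − rB₀/P)/ln(1+r)⌉ = 25 payments (last €741.40); total interest = total paid − €15,970.00 = €3,971.40.
At €900.00/mo: 22 payments (last €493.14); total interest €3,423.14.
Interest saved = €3,971.40 − €3,423.14 = €548.26.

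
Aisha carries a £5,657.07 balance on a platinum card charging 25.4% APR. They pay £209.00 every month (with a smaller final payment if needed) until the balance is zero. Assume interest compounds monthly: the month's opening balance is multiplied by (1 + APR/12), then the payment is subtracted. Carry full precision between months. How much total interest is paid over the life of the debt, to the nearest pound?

Monthly rate r = 25.4%/12 = 2.11667% = 0.0211667.
Payoff takes n = ⌈−ln(1 − rB₀/P)/ln(1+r)⌉ = ⌈40.619⌉ = 41 payments; the last is £129.88.
Total paid = 40·£209.00 + £129.88 = £8,489.88.
Total interest = total paid − principal = £8,489.88 − £5,657.07 = £2,832.81.

£2,833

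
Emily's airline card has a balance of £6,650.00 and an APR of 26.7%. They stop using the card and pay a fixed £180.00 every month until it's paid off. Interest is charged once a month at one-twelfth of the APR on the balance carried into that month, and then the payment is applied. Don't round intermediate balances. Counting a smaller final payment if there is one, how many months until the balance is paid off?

79 payments

Monthly rate r = 26.7%/12 = 2.225% = 0.02225.
Recurrence: B ← B·(1+r) − £180.00.
Month 1: interest £147.96; balance after payment £6,617.96.
Month 2: interest £147.25; balance after payment £6,585.21.
Closed form: n = −ln(1 − rB₀/P)/ln(1+r) = −ln(0.17799)/ln(1.02225) ≈ 78.435, so the balance reaches zero during payment 79.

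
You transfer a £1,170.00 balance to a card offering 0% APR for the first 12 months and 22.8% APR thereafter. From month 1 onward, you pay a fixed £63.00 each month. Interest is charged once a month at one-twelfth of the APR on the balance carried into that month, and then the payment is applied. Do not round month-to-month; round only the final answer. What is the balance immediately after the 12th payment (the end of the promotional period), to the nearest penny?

£414.00

Promo months 1–12 at r₀ = 0%/12 = 0; months 13+ at r₁ = 22.8%/12 = 0.019.
After month 12 (no interest yet): B = £1,170.00 − 12·£63.00 = £414.00.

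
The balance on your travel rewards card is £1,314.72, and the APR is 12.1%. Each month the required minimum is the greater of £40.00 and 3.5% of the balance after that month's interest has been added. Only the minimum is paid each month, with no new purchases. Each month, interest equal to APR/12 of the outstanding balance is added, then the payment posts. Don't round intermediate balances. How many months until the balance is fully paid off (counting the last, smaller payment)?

Monthly rate r = 12.1%/12 = 1.00833% = 0.0100833.
While 3.5% of the post-interest balance exceeds £40.00, each month B ← (B·(1+r))·(1 − 0.035), i.e. B shrinks by the factor (1+r)·0.965 = 0.97473.
This holds for months 1–6. Entering month 7 the balance is £1,127.56; 3.5% of the post-interest balance is now below £40.00, so the flat £40.00 minimum applies from here.
From month 7 a fixed £40.00 at rate r clears £1,127.56 in 34 more payments. Total: 6 + 34 = 40 months.

40 months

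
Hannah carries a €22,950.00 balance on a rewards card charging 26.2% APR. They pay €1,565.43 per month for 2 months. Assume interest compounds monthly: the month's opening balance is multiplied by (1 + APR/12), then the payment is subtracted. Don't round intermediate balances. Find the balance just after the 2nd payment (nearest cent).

€20,798.05

Monthly rate r = 26.2%/12 = 2.18333% = 0.0218333.
Each month: B ← B·(1+r) − €1,565.43.
Month 1: interest €501.07; balance after payment €21,885.65.
Month 2: interest €477.84; balance after payment €20,798.05.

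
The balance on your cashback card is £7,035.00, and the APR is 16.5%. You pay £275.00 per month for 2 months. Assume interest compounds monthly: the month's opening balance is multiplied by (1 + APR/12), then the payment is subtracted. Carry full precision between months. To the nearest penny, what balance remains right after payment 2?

Monthly rate r = 16.5%/12 = 1.375% = 0.01375.
Each month: B ← B·(1+r) − £275.00.
Month 1: interest £96.73; balance after payment £6,856.73.
Month 2: interest £94.28; balance after payment £6,676.01.

£6,676.01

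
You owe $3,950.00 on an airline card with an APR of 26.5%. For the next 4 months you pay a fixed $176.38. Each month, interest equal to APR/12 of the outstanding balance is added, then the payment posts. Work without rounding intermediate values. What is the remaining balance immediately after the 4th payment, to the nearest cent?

$3,581.41

Monthly rate r = 26.5%/12 = 2.20833% = 0.0220833.
Each month: B ← B·(1+r) − $176.38.
Month 1: interest $87.23; balance after payment $3,860.85.
Month 2: interest $85.26; balance after payment $3,769.73.
Month 3: interest $83.25; balance after payment $3,676.60.
Month 4: interest $81.19; balance after payment $3,581.41.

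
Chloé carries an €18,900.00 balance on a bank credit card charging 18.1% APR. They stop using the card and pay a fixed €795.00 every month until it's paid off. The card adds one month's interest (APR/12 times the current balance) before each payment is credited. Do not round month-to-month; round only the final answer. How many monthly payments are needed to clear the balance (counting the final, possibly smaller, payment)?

30 months

Monthly rate r = 18.1%/12 = 1.50833% = 0.0150833.
Recurrence: B ← B·(1+r) − €795.00.
Month 1: interest €285.07; balance after payment €18,390.08.
Month 2: interest €277.38; balance after payment €17,872.46.
Closed form: n = −ln(1 − rB₀/P)/ln(1+r) = −ln(0.64142)/ln(1.01508) ≈ 29.663, so the balance reaches zero during payment 30.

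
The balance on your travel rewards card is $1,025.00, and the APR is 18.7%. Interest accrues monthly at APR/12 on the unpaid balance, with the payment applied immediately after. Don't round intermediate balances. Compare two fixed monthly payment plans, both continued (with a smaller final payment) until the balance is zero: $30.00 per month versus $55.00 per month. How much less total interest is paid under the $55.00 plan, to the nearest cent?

Monthly rate r = 18.7%/12 = 1.55833% = 0.0155833.
At $30.00/mo: n = ⌈−ln(1 − rB₀/P)/ln(1+r)⌉ = 50 payments (last $4.91); total interest = total paid − $1,025.00 = $449.91.
At $55.00/mo: 23 payments (last $10.34); total interest $195.34.
Interest saved = $449.91 − $195.34 = $254.57.

$254.57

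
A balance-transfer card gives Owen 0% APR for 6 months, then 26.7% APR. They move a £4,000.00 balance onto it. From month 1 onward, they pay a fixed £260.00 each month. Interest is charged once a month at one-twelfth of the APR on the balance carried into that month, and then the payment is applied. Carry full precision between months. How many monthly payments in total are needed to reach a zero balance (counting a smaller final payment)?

17 payments

Promo months 1–6 at r₀ = 0%/12 = 0; months 7+ at r₁ = 26.7%/12 = 0.02225.
After month 6 (no interest yet): B = £4,000.00 − 6·£260.00 = £2,440.00.
Then at r₁ with £260.00/mo: n₂ = −ln(1 − r₁·B/P)/ln(1+r₁) ≈ 10.64 → 11 more payments.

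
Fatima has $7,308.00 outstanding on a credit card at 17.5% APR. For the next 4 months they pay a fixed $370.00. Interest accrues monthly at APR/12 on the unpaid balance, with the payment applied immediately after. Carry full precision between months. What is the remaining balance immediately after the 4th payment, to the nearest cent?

Monthly rate r = 17.5%/12 = 1.45833% = 0.0145833.
Each month: B ← B·(1+r) − $370.00.
Month 1: interest $106.58; balance after payment $7,044.57.
Month 2: interest $102.73; balance after payment $6,777.31.
Month 3: interest $98.84; balance after payment $6,506.14.
Month 4: interest $94.88; balance after payment $6,231.03.

$6,231.03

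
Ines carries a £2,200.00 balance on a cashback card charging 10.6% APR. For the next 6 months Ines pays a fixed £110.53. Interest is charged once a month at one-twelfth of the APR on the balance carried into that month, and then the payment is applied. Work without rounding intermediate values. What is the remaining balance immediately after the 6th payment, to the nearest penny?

£1,641.21

Monthly rate r = 10.6%/12 = 0.883333% = 0.00883333.
Each month: B ← B·(1+r) − £110.53.
Month 1: interest £19.43; balance after payment £2,108.90.
Month 2: interest £18.63; balance after payment £2,017.00.
Month 3: interest £17.82; balance after payment £1,924.29.
Month 4: interest £17.00; balance after payment £1,830.76.
Month 5: interest £16.17; balance after payment £1,736.40.
Month 6: interest £15.34; balance after payment £1,641.21.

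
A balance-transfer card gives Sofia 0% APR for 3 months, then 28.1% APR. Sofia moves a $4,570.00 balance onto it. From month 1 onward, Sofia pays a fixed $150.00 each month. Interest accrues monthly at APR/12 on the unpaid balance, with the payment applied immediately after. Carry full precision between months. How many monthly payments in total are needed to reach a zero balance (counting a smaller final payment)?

48 months

Promo months 1–3 at r₀ = 0%/12 = 0; months 4+ at r₁ = 28.1%/12 = 0.0234167.
After month 3 (no interest yet): B = $4,570.00 − 3·$150.00 = $4,120.00.
Then at r₁ with $150.00/mo: n₂ = −ln(1 − r₁·B/P)/ln(1+r₁) ≈ 44.52 → 45 more payments.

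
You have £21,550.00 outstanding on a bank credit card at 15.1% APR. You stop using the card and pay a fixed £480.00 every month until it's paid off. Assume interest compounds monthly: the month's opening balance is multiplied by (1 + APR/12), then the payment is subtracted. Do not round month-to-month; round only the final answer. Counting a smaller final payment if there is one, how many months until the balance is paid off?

Monthly rate r = 15.1%/12 = 1.25833% = 0.0125833.
Recurrence: B ← B·(1+r) − £480.00.
Month 1: interest £271.17; balance after payment £21,341.17.
Month 2: interest £268.54; balance after payment £21,129.71.
Closed form: n = −ln(1 − rB₀/P)/ln(1+r) = −ln(0.43506)/ln(1.01258) ≈ 66.556, so the balance reaches zero during payment 67.

67 payments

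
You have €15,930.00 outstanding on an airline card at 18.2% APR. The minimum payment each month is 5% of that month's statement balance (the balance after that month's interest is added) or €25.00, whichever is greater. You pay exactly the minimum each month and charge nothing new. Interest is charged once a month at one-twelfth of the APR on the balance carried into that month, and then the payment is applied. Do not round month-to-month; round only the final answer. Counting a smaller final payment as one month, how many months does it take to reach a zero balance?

120 months

Monthly rate r = 18.2%/12 = 1.51667% = 0.0151667.
While 5% of the post-interest balance exceeds €25.00, each month B ← (B·(1+r))·(1 − 0.05), i.e. B shrinks by the factor (1+r)·0.95 = 0.96441.
This holds for months 1–96. Entering month 97 the balance is €491.21; 5% of the post-interest balance is now below €25.00, so the flat €25.00 minimum applies from here.
From month 97 a fixed €25.00 at rate r clears €491.21 in 24 more payments. Total: 96 + 24 = 120 months.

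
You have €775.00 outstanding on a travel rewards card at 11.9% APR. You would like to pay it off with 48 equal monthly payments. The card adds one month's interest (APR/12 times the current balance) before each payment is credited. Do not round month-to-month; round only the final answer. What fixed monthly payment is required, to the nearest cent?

Monthly rate r = 11.9%/12 = 0.991667% = 0.00991667.
Level-payment amortization: P = B₀·r / (1 − (1+r)^(−n)) = 775.00·0.00991667 / (1 − 1.00992^(−48)).
Denominator 1 − (1+r)^(−48) = 0.377278146.
P = 7.68542 / 0.377278146 ≈ 20.37.

€20.37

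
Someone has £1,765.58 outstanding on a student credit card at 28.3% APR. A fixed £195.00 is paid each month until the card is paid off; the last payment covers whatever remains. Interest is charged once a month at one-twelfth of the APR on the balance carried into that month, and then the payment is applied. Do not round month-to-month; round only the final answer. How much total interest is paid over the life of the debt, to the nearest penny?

Monthly rate r = 28.3%/12 = 2.35833% = 0.0235833.
Payoff takes n = ⌈−ln(1 − rB₀/P)/ln(1+r)⌉ = ⌈10.305⌉ = 11 payments; the last is £59.92.
Total paid = 10·£195.00 + £59.92 = £2,009.92.
Total interest = total paid − principal = £2,009.92 − £1,765.58 = £244.34.

£244.34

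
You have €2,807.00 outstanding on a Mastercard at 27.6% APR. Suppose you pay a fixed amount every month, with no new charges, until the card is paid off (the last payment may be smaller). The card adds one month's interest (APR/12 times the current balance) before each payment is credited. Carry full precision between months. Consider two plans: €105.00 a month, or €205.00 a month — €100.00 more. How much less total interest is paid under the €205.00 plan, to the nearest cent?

Monthly rate r = 27.6%/12 = 2.3% = 0.023.
At €105.00/mo: n = ⌈−ln(1 − rB₀/P)/ln(1+r)⌉ = 42 payments (last €100.92); total interest = total paid − €2,807.00 = €1,598.92.
At €205.00/mo: 17 payments (last €130.40); total interest €603.40.
Interest saved = €1,598.92 − €603.40 = €995.52.

€995.52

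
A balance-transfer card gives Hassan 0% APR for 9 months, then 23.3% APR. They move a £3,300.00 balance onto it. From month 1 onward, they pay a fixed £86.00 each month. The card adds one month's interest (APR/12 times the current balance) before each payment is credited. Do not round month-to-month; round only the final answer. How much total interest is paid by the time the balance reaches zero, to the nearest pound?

Promo months 1–9 at r₀ = 0%/12 = 0; months 10+ at r₁ = 23.3%/12 = 0.0194167.
After month 9 (no interest yet): B = £3,300.00 − 9·£86.00 = £2,526.00.
Then at r₁ with £86.00/mo: n₂ = −ln(1 − r₁·B/P)/ln(1+r₁) ≈ 43.92 → 44 more payments.
Total paid = 52·£86.00 + £79.54 = £4,551.54; interest = £4,551.54 − £3,300.00 = £1,251.54.

£1,252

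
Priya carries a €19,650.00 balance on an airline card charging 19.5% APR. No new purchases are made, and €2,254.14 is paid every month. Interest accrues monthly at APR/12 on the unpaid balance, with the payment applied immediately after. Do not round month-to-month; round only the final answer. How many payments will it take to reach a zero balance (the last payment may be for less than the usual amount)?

10 months

Monthly rate r = 19.5%/12 = 1.625% = 0.01625.
Recurrence: B ← B·(1+r) − €2,254.14.
Month 1: interest €319.31; balance after payment €17,715.17.
Month 2: interest €287.87; balance after payment €15,748.90.
Closed form: n = −ln(1 − rB₀/P)/ln(1+r) = −ln(0.85834)/ln(1.01625) ≈ 9.476, so the balance reaches zero during payment 10.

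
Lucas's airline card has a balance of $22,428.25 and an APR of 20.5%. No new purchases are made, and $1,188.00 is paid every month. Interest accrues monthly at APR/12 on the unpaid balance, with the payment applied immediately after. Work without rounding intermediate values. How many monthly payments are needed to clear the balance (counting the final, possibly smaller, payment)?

23 payments

Monthly rate r = 20.5%/12 = 1.70833% = 0.0170833.
Recurrence: B ← B·(1+r) − $1,188.00.
Month 1: interest $383.15; balance after payment $21,623.40.
Month 2: interest $369.40; balance after payment $20,804.80.
Closed form: n = −ln(1 − rB₀/P)/ln(1+r) = −ln(0.67748)/ln(1.01708) ≈ 22.987, so the balance reaches zero during payment 23.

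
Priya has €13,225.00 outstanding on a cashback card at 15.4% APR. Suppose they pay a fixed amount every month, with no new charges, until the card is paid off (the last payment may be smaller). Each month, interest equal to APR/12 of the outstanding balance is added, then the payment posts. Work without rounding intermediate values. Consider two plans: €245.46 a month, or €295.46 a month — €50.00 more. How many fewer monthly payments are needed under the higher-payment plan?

26 fewer payments

Monthly rate r = 15.4%/12 = 1.28333% = 0.0128333.
At €245.46/mo: n = ⌈−ln(1 − rB₀/P)/ln(1+r)⌉ = 93 payments (last €51.92); total interest = total paid − €13,225.00 = €9,409.24.
At €295.46/mo: 67 payments (last €294.56); total interest €6,569.92.
Payments saved = 93 − 67 = 26.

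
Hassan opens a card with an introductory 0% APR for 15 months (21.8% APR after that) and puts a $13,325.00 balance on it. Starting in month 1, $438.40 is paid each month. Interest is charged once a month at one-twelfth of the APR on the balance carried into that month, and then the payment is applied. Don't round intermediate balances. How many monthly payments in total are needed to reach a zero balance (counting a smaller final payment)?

Promo months 1–15 at r₀ = 0%/12 = 0; months 16+ at r₁ = 21.8%/12 = 0.0181667.
After month 15 (no interest yet): B = $13,325.00 − 15·$438.40 = $6,749.00.
Then at r₁ with $438.40/mo: n₂ = −ln(1 − r₁·B/P)/ln(1+r₁) ≈ 18.22 → 19 more payments.

34 payments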